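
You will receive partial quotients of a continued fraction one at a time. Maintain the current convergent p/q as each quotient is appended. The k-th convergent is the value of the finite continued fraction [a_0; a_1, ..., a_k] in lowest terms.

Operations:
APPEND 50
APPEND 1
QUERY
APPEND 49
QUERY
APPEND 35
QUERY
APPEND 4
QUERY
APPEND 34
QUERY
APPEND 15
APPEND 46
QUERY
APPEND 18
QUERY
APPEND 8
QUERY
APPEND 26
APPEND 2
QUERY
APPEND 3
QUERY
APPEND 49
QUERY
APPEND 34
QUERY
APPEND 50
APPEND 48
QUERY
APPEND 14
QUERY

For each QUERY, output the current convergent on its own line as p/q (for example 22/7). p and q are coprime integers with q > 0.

51/1
2549/50
89266/1751
359613/7054
12316108/241587
8526972826/167261101
153670612101/3014330677
1237891869634/24281906517
65915610314804/1292969706755
230085690166997/4513253020384
11340114428497657/222442367705571
385793976259087335/7567553755009798
926835662490636578871/18180373799428392406
12995000313796294968601/254903833322115689155

APPEND 50: p_0 = 50·1 + 0 = 50, q_0 = 50·0 + 1 = 1 → 50/1
APPEND 1: p_1 = 1·50 + 1 = 51, q_1 = 1·1 + 0 = 1 → 51/1
APPEND 49: p_2 = 49·51 + 50 = 2549, q_2 = 49·1 + 1 = 50 → 2549/50
APPEND 35: p_3 = 35·2549 + 51 = 89266, q_3 = 35·50 + 1 = 1751 → 89266/1751
APPEND 4: p_4 = 4·89266 + 2549 = 359613, q_4 = 4·1751 + 50 = 7054 → 359613/7054
APPEND 34: p_5 = 34·359613 + 89266 = 12316108, q_5 = 34·7054 + 1751 = 241587 → 12316108/241587
APPEND 15: p_6 = 15·12316108 + 359613 = 185101233, q_6 = 15·241587 + 7054 = 3630859 → 185101233/3630859
APPEND 46: p_7 = 46·185101233 + 12316108 = 8526972826, q_7 = 46·3630859 + 241587 = 167261101 → 8526972826/167261101
APPEND 18: p_8 = 18·8526972826 + 185101233 = 153670612101, q_8 = 18·167261101 + 3630859 = 3014330677 → 153670612101/3014330677
APPEND 8: p_9 = 8·153670612101 + 8526972826 = 1237891869634, q_9 = 8·3014330677 + 167261101 = 24281906517 → 1237891869634/24281906517
APPEND 26: p_10 = 26·1237891869634 + 153670612101 = 32338859222585, q_10 = 26·24281906517 + 3014330677 = 634343900119 → 32338859222585/634343900119
APPEND 2: p_11 = 2·32338859222585 + 1237891869634 = 65915610314804, q_11 = 2·634343900119 + 24281906517 = 1292969706755 → 65915610314804/1292969706755
APPEND 3: p_12 = 3·65915610314804 + 32338859222585 = 230085690166997, q_12 = 3·1292969706755 + 634343900119 = 4513253020384 → 230085690166997/4513253020384
APPEND 49: p_13 = 49·230085690166997 + 65915610314804 = 11340114428497657, q_13 = 49·4513253020384 + 1292969706755 = 222442367705571 → 11340114428497657/222442367705571
APPEND 34: p_14 = 34·11340114428497657 + 230085690166997 = 385793976259087335, q_14 = 34·222442367705571 + 4513253020384 = 7567553755009798 → 385793976259087335/7567553755009798
APPEND 50: p_15 = 50·385793976259087335 + 11340114428497657 = 19301038927382864407, q_15 = 50·7567553755009798 + 222442367705571 = 378600130118195471 → 19301038927382864407/378600130118195471
APPEND 48: p_16 = 48·19301038927382864407 + 385793976259087335 = 926835662490636578871, q_16 = 48·378600130118195471 + 7567553755009798 = 18180373799428392406 → 926835662490636578871/18180373799428392406
APPEND 14: p_17 = 14·926835662490636578871 + 19301038927382864407 = 12995000313796294968601, q_17 = 14·18180373799428392406 + 378600130118195471 = 254903833322115689155 → 12995000313796294968601/254903833322115689155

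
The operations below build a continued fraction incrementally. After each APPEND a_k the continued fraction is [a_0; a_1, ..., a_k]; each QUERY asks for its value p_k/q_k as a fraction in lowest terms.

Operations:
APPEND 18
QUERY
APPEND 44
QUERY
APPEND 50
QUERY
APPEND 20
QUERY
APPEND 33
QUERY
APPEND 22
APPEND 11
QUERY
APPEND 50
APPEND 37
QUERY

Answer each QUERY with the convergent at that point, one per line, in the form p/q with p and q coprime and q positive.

18/1
793/44
39668/2201
794153/44064
26246717/1456313
6386687914/354368763
11843153540113/657123649463

APPEND 18: p_0 = 18·1 + 0 = 18, q_0 = 18·0 + 1 = 1 → 18/1
APPEND 44: p_1 = 44·18 + 1 = 793, q_1 = 44·1 + 0 = 44 → 793/44
APPEND 50: p_2 = 50·793 + 18 = 39668, q_2 = 50·44 + 1 = 2201 → 39668/2201
APPEND 20: p_3 = 20·39668 + 793 = 794153, q_3 = 20·2201 + 44 = 44064 → 794153/44064
APPEND 33: p_4 = 33·794153 + 39668 = 26246717, q_4 = 33·44064 + 2201 = 1456313 → 26246717/1456313
APPEND 22: p_5 = 22·26246717 + 794153 = 578221927, q_5 = 22·1456313 + 44064 = 32082950 → 578221927/32082950
APPEND 11: p_6 = 11·578221927 + 26246717 = 6386687914, q_6 = 11·32082950 + 1456313 = 354368763 → 6386687914/354368763
APPEND 50: p_7 = 50·6386687914 + 578221927 = 319912617627, q_7 = 50·354368763 + 32082950 = 17750521100 → 319912617627/17750521100
APPEND 37: p_8 = 37·319912617627 + 6386687914 = 11843153540113, q_8 = 37·17750521100 + 354368763 = 657123649463 → 11843153540113/657123649463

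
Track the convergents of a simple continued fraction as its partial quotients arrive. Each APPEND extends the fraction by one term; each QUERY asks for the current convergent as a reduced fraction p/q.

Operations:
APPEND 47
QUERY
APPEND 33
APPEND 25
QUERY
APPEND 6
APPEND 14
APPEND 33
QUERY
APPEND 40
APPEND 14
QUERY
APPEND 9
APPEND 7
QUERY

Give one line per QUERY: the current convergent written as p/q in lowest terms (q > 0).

APPEND 47: p_0 = 47·1 + 0 = 47, q_0 = 47·0 + 1 = 1 → 47/1
APPEND 33: p_1 = 33·47 + 1 = 1552, q_1 = 33·1 + 0 = 33 → 1552/33
APPEND 25: p_2 = 25·1552 + 47 = 38847, q_2 = 25·33 + 1 = 826 → 38847/826
APPEND 6: p_3 = 6·38847 + 1552 = 234634, q_3 = 6·826 + 33 = 4989 → 234634/4989
APPEND 14: p_4 = 14·234634 + 38847 = 3323723, q_4 = 14·4989 + 826 = 70672 → 3323723/70672
APPEND 33: p_5 = 33·3323723 + 234634 = 109917493, q_5 = 33·70672 + 4989 = 2337165 → 109917493/2337165
APPEND 40: p_6 = 40·109917493 + 3323723 = 4400023443, q_6 = 40·2337165 + 70672 = 93557272 → 4400023443/93557272
APPEND 14: p_7 = 14·4400023443 + 109917493 = 61710245695, q_7 = 14·93557272 + 2337165 = 1312138973 → 61710245695/1312138973
APPEND 9: p_8 = 9·61710245695 + 4400023443 = 559792234698, q_8 = 9·1312138973 + 93557272 = 11902808029 → 559792234698/11902808029
APPEND 7: p_9 = 7·559792234698 + 61710245695 = 3980255888581, q_9 = 7·11902808029 + 1312138973 = 84631795176 → 3980255888581/84631795176

47/1
38847/826
109917493/2337165
61710245695/1312138973
3980255888581/84631795176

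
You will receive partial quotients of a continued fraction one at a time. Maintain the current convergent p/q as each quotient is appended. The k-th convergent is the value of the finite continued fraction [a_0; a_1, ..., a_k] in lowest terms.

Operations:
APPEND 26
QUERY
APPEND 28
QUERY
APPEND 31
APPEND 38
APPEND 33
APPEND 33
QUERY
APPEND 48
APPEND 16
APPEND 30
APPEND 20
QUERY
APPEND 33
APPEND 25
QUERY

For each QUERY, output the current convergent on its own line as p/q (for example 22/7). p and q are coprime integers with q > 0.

26/1
729/28
938668735/36053177
434998552582567/16707789687917
359851649760238392/13821484341382567

APPEND 26: p_0 = 26·1 + 0 = 26, q_0 = 26·0 + 1 = 1 → 26/1
APPEND 28: p_1 = 28·26 + 1 = 729, q_1 = 28·1 + 0 = 28 → 729/28
APPEND 31: p_2 = 31·729 + 26 = 22625, q_2 = 31·28 + 1 = 869 → 22625/869
APPEND 38: p_3 = 38·22625 + 729 = 860479, q_3 = 38·869 + 28 = 33050 → 860479/33050
APPEND 33: p_4 = 33·860479 + 22625 = 28418432, q_4 = 33·33050 + 869 = 1091519 → 28418432/1091519
APPEND 33: p_5 = 33·28418432 + 860479 = 938668735, q_5 = 33·1091519 + 33050 = 36053177 → 938668735/36053177
APPEND 48: p_6 = 48·938668735 + 28418432 = 45084517712, q_6 = 48·36053177 + 1091519 = 1731644015 → 45084517712/1731644015
APPEND 16: p_7 = 16·45084517712 + 938668735 = 722290952127, q_7 = 16·1731644015 + 36053177 = 27742357417 → 722290952127/27742357417
APPEND 30: p_8 = 30·722290952127 + 45084517712 = 21713813081522, q_8 = 30·27742357417 + 1731644015 = 834002366525 → 21713813081522/834002366525
APPEND 20: p_9 = 20·21713813081522 + 722290952127 = 434998552582567, q_9 = 20·834002366525 + 27742357417 = 16707789687917 → 434998552582567/16707789687917
APPEND 33: p_10 = 33·434998552582567 + 21713813081522 = 14376666048306233, q_10 = 33·16707789687917 + 834002366525 = 552191062067786 → 14376666048306233/552191062067786
APPEND 25: p_11 = 25·14376666048306233 + 434998552582567 = 359851649760238392, q_11 = 25·552191062067786 + 16707789687917 = 13821484341382567 → 359851649760238392/13821484341382567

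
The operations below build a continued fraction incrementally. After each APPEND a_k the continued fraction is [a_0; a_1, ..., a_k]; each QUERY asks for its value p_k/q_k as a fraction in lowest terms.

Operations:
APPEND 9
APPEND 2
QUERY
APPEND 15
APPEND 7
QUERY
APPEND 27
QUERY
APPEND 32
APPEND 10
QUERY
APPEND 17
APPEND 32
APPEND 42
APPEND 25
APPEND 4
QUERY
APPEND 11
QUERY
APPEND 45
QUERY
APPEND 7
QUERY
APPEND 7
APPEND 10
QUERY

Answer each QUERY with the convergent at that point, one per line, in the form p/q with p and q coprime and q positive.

APPEND 9: p_0 = 9·1 + 0 = 9, q_0 = 9·0 + 1 = 1 → 9/1
APPEND 2: p_1 = 2·9 + 1 = 19, q_1 = 2·1 + 0 = 2 → 19/2
APPEND 15: p_2 = 15·19 + 9 = 294, q_2 = 15·2 + 1 = 31 → 294/31
APPEND 7: p_3 = 7·294 + 19 = 2077, q_3 = 7·31 + 2 = 219 → 2077/219
APPEND 27: p_4 = 27·2077 + 294 = 56373, q_4 = 27·219 + 31 = 5944 → 56373/5944
APPEND 32: p_5 = 32·56373 + 2077 = 1806013, q_5 = 32·5944 + 219 = 190427 → 1806013/190427
APPEND 10: p_6 = 10·1806013 + 56373 = 18116503, q_6 = 10·190427 + 5944 = 1910214 → 18116503/1910214
APPEND 17: p_7 = 17·18116503 + 1806013 = 309786564, q_7 = 17·1910214 + 190427 = 32664065 → 309786564/32664065
APPEND 32: p_8 = 32·309786564 + 18116503 = 9931286551, q_8 = 32·32664065 + 1910214 = 1047160294 → 9931286551/1047160294
APPEND 42: p_9 = 42·9931286551 + 309786564 = 417423821706, q_9 = 42·1047160294 + 32664065 = 44013396413 → 417423821706/44013396413
APPEND 25: p_10 = 25·417423821706 + 9931286551 = 10445526829201, q_10 = 25·44013396413 + 1047160294 = 1101382070619 → 10445526829201/1101382070619
APPEND 4: p_11 = 4·10445526829201 + 417423821706 = 42199531138510, q_11 = 4·1101382070619 + 44013396413 = 4449541678889 → 42199531138510/4449541678889
APPEND 11: p_12 = 11·42199531138510 + 10445526829201 = 474640369352811, q_12 = 11·4449541678889 + 1101382070619 = 50046340538398 → 474640369352811/50046340538398
APPEND 45: p_13 = 45·474640369352811 + 42199531138510 = 21401016152015005, q_13 = 45·50046340538398 + 4449541678889 = 2256534865906799 → 21401016152015005/2256534865906799
APPEND 7: p_14 = 7·21401016152015005 + 474640369352811 = 150281753433457846, q_14 = 7·2256534865906799 + 50046340538398 = 15845790401885991 → 150281753433457846/15845790401885991
APPEND 7: p_15 = 7·150281753433457846 + 21401016152015005 = 1073373290186219927, q_15 = 7·15845790401885991 + 2256534865906799 = 113177067679108736 → 1073373290186219927/113177067679108736
APPEND 10: p_16 = 10·1073373290186219927 + 150281753433457846 = 10884014655295657116, q_16 = 10·113177067679108736 + 15845790401885991 = 1147616467192973351 → 10884014655295657116/1147616467192973351

19/2
2077/219
56373/5944
18116503/1910214
42199531138510/4449541678889
474640369352811/50046340538398
21401016152015005/2256534865906799
150281753433457846/15845790401885991
10884014655295657116/1147616467192973351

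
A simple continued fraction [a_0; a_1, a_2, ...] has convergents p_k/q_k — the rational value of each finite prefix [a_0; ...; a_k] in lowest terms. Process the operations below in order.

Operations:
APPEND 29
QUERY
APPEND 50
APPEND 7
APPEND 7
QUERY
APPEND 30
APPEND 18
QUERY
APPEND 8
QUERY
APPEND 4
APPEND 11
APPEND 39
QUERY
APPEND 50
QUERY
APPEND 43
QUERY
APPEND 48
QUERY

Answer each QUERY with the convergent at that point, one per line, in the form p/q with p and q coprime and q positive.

APPEND 29: p_0 = 29·1 + 0 = 29, q_0 = 29·0 + 1 = 1 → 29/1
APPEND 50: p_1 = 50·29 + 1 = 1451, q_1 = 50·1 + 0 = 50 → 1451/50
APPEND 7: p_2 = 7·1451 + 29 = 10186, q_2 = 7·50 + 1 = 351 → 10186/351
APPEND 7: p_3 = 7·10186 + 1451 = 72753, q_3 = 7·351 + 50 = 2507 → 72753/2507
APPEND 30: p_4 = 30·72753 + 10186 = 2192776, q_4 = 30·2507 + 351 = 75561 → 2192776/75561
APPEND 18: p_5 = 18·2192776 + 72753 = 39542721, q_5 = 18·75561 + 2507 = 1362605 → 39542721/1362605
APPEND 8: p_6 = 8·39542721 + 2192776 = 318534544, q_6 = 8·1362605 + 75561 = 10976401 → 318534544/10976401
APPEND 4: p_7 = 4·318534544 + 39542721 = 1313680897, q_7 = 4·10976401 + 1362605 = 45268209 → 1313680897/45268209
APPEND 11: p_8 = 11·1313680897 + 318534544 = 14769024411, q_8 = 11·45268209 + 10976401 = 508926700 → 14769024411/508926700
APPEND 39: p_9 = 39·14769024411 + 1313680897 = 577305632926, q_9 = 39·508926700 + 45268209 = 19893409509 → 577305632926/19893409509
APPEND 50: p_10 = 50·577305632926 + 14769024411 = 28880050670711, q_10 = 50·19893409509 + 508926700 = 995179402150 → 28880050670711/995179402150
APPEND 43: p_11 = 43·28880050670711 + 577305632926 = 1242419484473499, q_11 = 43·995179402150 + 19893409509 = 42812607701959 → 1242419484473499/42812607701959
APPEND 48: p_12 = 48·1242419484473499 + 28880050670711 = 59665015305398663, q_12 = 48·42812607701959 + 995179402150 = 2056000349096182 → 59665015305398663/2056000349096182

29/1
72753/2507
39542721/1362605
318534544/10976401
577305632926/19893409509
28880050670711/995179402150
1242419484473499/42812607701959
59665015305398663/2056000349096182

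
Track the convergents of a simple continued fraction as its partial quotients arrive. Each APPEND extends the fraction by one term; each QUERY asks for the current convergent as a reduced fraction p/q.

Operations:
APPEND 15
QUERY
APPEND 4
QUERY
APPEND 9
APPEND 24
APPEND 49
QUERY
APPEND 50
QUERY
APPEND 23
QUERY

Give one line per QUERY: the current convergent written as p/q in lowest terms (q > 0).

15/1
61/4
666817/43745
33354447/2188142
767819098/50371011

APPEND 15: p_0 = 15·1 + 0 = 15, q_0 = 15·0 + 1 = 1 → 15/1
APPEND 4: p_1 = 4·15 + 1 = 61, q_1 = 4·1 + 0 = 4 → 61/4
APPEND 9: p_2 = 9·61 + 15 = 564, q_2 = 9·4 + 1 = 37 → 564/37
APPEND 24: p_3 = 24·564 + 61 = 13597, q_3 = 24·37 + 4 = 892 → 13597/892
APPEND 49: p_4 = 49·13597 + 564 = 666817, q_4 = 49·892 + 37 = 43745 → 666817/43745
APPEND 50: p_5 = 50·666817 + 13597 = 33354447, q_5 = 50·43745 + 892 = 2188142 → 33354447/2188142
APPEND 23: p_6 = 23·33354447 + 666817 = 767819098, q_6 = 23·2188142 + 43745 = 50371011 → 767819098/50371011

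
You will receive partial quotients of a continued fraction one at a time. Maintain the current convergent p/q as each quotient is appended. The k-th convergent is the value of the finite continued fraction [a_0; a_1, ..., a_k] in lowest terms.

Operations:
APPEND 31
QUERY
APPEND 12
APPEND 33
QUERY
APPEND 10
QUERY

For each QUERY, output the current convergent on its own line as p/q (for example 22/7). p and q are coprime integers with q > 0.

31/1
12340/397
123773/3982

APPEND 31: p_0 = 31·1 + 0 = 31, q_0 = 31·0 + 1 = 1 → 31/1
APPEND 12: p_1 = 12·31 + 1 = 373, q_1 = 12·1 + 0 = 12 → 373/12
APPEND 33: p_2 = 33·373 + 31 = 12340, q_2 = 33·12 + 1 = 397 → 12340/397
APPEND 10: p_3 = 10·12340 + 373 = 123773, q_3 = 10·397 + 12 = 3982 → 123773/3982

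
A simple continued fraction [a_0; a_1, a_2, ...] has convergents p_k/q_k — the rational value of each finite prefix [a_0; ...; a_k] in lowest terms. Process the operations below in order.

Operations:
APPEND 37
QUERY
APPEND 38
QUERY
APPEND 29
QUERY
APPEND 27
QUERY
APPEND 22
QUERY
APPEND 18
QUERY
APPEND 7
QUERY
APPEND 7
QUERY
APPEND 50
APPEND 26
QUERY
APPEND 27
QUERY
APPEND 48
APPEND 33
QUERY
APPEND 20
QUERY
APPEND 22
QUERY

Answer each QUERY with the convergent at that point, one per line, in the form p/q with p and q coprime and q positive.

37/1
1407/38
40840/1103
1104087/29819
24330754/657121
439057659/11857997
3097734367/83663100
22123198228/597499697
28862821988170/779522346397
780405451326357/21077062000669
1237895113477885455/33432867508491466
24795390594043362406/669669828668207829
546736488182431858387/14766169098209063704

APPEND 37: p_0 = 37·1 + 0 = 37, q_0 = 37·0 + 1 = 1 → 37/1
APPEND 38: p_1 = 38·37 + 1 = 1407, q_1 = 38·1 + 0 = 38 → 1407/38
APPEND 29: p_2 = 29·1407 + 37 = 40840, q_2 = 29·38 + 1 = 1103 → 40840/1103
APPEND 27: p_3 = 27·40840 + 1407 = 1104087, q_3 = 27·1103 + 38 = 29819 → 1104087/29819
APPEND 22: p_4 = 22·1104087 + 40840 = 24330754, q_4 = 22·29819 + 1103 = 657121 → 24330754/657121
APPEND 18: p_5 = 18·24330754 + 1104087 = 439057659, q_5 = 18·657121 + 29819 = 11857997 → 439057659/11857997
APPEND 7: p_6 = 7·439057659 + 24330754 = 3097734367, q_6 = 7·11857997 + 657121 = 83663100 → 3097734367/83663100
APPEND 7: p_7 = 7·3097734367 + 439057659 = 22123198228, q_7 = 7·83663100 + 11857997 = 597499697 → 22123198228/597499697
APPEND 50: p_8 = 50·22123198228 + 3097734367 = 1109257645767, q_8 = 50·597499697 + 83663100 = 29958647950 → 1109257645767/29958647950
APPEND 26: p_9 = 26·1109257645767 + 22123198228 = 28862821988170, q_9 = 26·29958647950 + 597499697 = 779522346397 → 28862821988170/779522346397
APPEND 27: p_10 = 27·28862821988170 + 1109257645767 = 780405451326357, q_10 = 27·779522346397 + 29958647950 = 21077062000669 → 780405451326357/21077062000669
APPEND 48: p_11 = 48·780405451326357 + 28862821988170 = 37488324485653306, q_11 = 48·21077062000669 + 779522346397 = 1012478498378509 → 37488324485653306/1012478498378509
APPEND 33: p_12 = 33·37488324485653306 + 780405451326357 = 1237895113477885455, q_12 = 33·1012478498378509 + 21077062000669 = 33432867508491466 → 1237895113477885455/33432867508491466
APPEND 20: p_13 = 20·1237895113477885455 + 37488324485653306 = 24795390594043362406, q_13 = 20·33432867508491466 + 1012478498378509 = 669669828668207829 → 24795390594043362406/669669828668207829
APPEND 22: p_14 = 22·24795390594043362406 + 1237895113477885455 = 546736488182431858387, q_14 = 22·669669828668207829 + 33432867508491466 = 14766169098209063704 → 546736488182431858387/14766169098209063704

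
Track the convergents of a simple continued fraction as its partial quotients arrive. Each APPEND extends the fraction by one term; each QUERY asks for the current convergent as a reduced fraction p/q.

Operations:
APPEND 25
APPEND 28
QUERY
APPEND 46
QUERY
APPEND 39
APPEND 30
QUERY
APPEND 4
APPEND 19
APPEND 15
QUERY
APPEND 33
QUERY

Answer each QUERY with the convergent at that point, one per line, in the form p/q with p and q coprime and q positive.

APPEND 25: p_0 = 25·1 + 0 = 25, q_0 = 25·0 + 1 = 1 → 25/1
APPEND 28: p_1 = 28·25 + 1 = 701, q_1 = 28·1 + 0 = 28 → 701/28
APPEND 46: p_2 = 46·701 + 25 = 32271, q_2 = 46·28 + 1 = 1289 → 32271/1289
APPEND 39: p_3 = 39·32271 + 701 = 1259270, q_3 = 39·1289 + 28 = 50299 → 1259270/50299
APPEND 30: p_4 = 30·1259270 + 32271 = 37810371, q_4 = 30·50299 + 1289 = 1510259 → 37810371/1510259
APPEND 4: p_5 = 4·37810371 + 1259270 = 152500754, q_5 = 4·1510259 + 50299 = 6091335 → 152500754/6091335
APPEND 19: p_6 = 19·152500754 + 37810371 = 2935324697, q_6 = 19·6091335 + 1510259 = 117245624 → 2935324697/117245624
APPEND 15: p_7 = 15·2935324697 + 152500754 = 44182371209, q_7 = 15·117245624 + 6091335 = 1764775695 → 44182371209/1764775695
APPEND 33: p_8 = 33·44182371209 + 2935324697 = 1460953574594, q_8 = 33·1764775695 + 117245624 = 58354843559 → 1460953574594/58354843559

701/28
32271/1289
37810371/1510259
44182371209/1764775695
1460953574594/58354843559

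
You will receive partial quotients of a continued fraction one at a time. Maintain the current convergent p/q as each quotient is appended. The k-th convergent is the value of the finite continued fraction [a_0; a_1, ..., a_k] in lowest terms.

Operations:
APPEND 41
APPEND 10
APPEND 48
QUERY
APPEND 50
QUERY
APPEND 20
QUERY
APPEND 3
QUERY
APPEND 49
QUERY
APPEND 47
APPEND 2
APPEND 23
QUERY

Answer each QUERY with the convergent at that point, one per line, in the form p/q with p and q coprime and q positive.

19769/481
988861/24060
19796989/481681
60379828/1469103
2978408561/72467728
6650645760068/161817016737

APPEND 41: p_0 = 41·1 + 0 = 41, q_0 = 41·0 + 1 = 1 → 41/1
APPEND 10: p_1 = 10·41 + 1 = 411, q_1 = 10·1 + 0 = 10 → 411/10
APPEND 48: p_2 = 48·411 + 41 = 19769, q_2 = 48·10 + 1 = 481 → 19769/481
APPEND 50: p_3 = 50·19769 + 411 = 988861, q_3 = 50·481 + 10 = 24060 → 988861/24060
APPEND 20: p_4 = 20·988861 + 19769 = 19796989, q_4 = 20·24060 + 481 = 481681 → 19796989/481681
APPEND 3: p_5 = 3·19796989 + 988861 = 60379828, q_5 = 3·481681 + 24060 = 1469103 → 60379828/1469103
APPEND 49: p_6 = 49·60379828 + 19796989 = 2978408561, q_6 = 49·1469103 + 481681 = 72467728 → 2978408561/72467728
APPEND 47: p_7 = 47·2978408561 + 60379828 = 140045582195, q_7 = 47·72467728 + 1469103 = 3407452319 → 140045582195/3407452319
APPEND 2: p_8 = 2·140045582195 + 2978408561 = 283069572951, q_8 = 2·3407452319 + 72467728 = 6887372366 → 283069572951/6887372366
APPEND 23: p_9 = 23·283069572951 + 140045582195 = 6650645760068, q_9 = 23·6887372366 + 3407452319 = 161817016737 → 6650645760068/161817016737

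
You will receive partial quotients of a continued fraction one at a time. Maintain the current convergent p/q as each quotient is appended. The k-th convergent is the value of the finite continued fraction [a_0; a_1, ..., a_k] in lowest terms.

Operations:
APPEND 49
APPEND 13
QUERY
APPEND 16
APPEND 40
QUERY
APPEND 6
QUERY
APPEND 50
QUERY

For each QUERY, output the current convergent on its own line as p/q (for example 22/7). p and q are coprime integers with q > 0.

638/13
410918/8373
2475765/50447
124199168/2530723

APPEND 49: p_0 = 49·1 + 0 = 49, q_0 = 49·0 + 1 = 1 → 49/1
APPEND 13: p_1 = 13·49 + 1 = 638, q_1 = 13·1 + 0 = 13 → 638/13
APPEND 16: p_2 = 16·638 + 49 = 10257, q_2 = 16·13 + 1 = 209 → 10257/209
APPEND 40: p_3 = 40·10257 + 638 = 410918, q_3 = 40·209 + 13 = 8373 → 410918/8373
APPEND 6: p_4 = 6·410918 + 10257 = 2475765, q_4 = 6·8373 + 209 = 50447 → 2475765/50447
APPEND 50: p_5 = 50·2475765 + 410918 = 124199168, q_5 = 50·50447 + 8373 = 2530723 → 124199168/2530723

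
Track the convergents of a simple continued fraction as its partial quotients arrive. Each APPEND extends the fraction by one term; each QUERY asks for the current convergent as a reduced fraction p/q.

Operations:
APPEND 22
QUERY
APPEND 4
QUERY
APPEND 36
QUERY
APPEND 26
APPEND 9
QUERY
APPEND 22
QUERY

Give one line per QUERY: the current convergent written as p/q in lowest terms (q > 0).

22/1
89/4
3226/145
758911/34111
16780007/754216

APPEND 22: p_0 = 22·1 + 0 = 22, q_0 = 22·0 + 1 = 1 → 22/1
APPEND 4: p_1 = 4·22 + 1 = 89, q_1 = 4·1 + 0 = 4 → 89/4
APPEND 36: p_2 = 36·89 + 22 = 3226, q_2 = 36·4 + 1 = 145 → 3226/145
APPEND 26: p_3 = 26·3226 + 89 = 83965, q_3 = 26·145 + 4 = 3774 → 83965/3774
APPEND 9: p_4 = 9·83965 + 3226 = 758911, q_4 = 9·3774 + 145 = 34111 → 758911/34111
APPEND 22: p_5 = 22·758911 + 83965 = 16780007, q_5 = 22·34111 + 3774 = 754216 → 16780007/754216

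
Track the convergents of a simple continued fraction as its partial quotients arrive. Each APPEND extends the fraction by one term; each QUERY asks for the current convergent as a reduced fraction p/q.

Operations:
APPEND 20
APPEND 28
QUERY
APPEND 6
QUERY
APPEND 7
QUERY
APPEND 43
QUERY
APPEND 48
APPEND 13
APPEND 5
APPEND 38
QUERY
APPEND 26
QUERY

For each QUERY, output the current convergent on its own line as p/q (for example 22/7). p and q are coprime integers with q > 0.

APPEND 20: p_0 = 20·1 + 0 = 20, q_0 = 20·0 + 1 = 1 → 20/1
APPEND 28: p_1 = 28·20 + 1 = 561, q_1 = 28·1 + 0 = 28 → 561/28
APPEND 6: p_2 = 6·561 + 20 = 3386, q_2 = 6·28 + 1 = 169 → 3386/169
APPEND 7: p_3 = 7·3386 + 561 = 24263, q_3 = 7·169 + 28 = 1211 → 24263/1211
APPEND 43: p_4 = 43·24263 + 3386 = 1046695, q_4 = 43·1211 + 169 = 52242 → 1046695/52242
APPEND 48: p_5 = 48·1046695 + 24263 = 50265623, q_5 = 48·52242 + 1211 = 2508827 → 50265623/2508827
APPEND 13: p_6 = 13·50265623 + 1046695 = 654499794, q_6 = 13·2508827 + 52242 = 32666993 → 654499794/32666993
APPEND 5: p_7 = 5·654499794 + 50265623 = 3322764593, q_7 = 5·32666993 + 2508827 = 165843792 → 3322764593/165843792
APPEND 38: p_8 = 38·3322764593 + 654499794 = 126919554328, q_8 = 38·165843792 + 32666993 = 6334731089 → 126919554328/6334731089
APPEND 26: p_9 = 26·126919554328 + 3322764593 = 3303231177121, q_9 = 26·6334731089 + 165843792 = 164868852106 → 3303231177121/164868852106

561/28
3386/169
24263/1211
1046695/52242
126919554328/6334731089
3303231177121/164868852106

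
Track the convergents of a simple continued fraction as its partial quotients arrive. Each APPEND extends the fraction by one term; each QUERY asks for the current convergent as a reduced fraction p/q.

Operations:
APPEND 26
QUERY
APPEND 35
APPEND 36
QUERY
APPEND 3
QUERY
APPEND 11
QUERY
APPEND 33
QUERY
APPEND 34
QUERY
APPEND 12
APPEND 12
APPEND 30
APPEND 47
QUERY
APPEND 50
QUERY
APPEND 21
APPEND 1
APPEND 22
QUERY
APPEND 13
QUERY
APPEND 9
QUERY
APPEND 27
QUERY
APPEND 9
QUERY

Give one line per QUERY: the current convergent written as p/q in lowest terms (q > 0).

APPEND 26: p_0 = 26·1 + 0 = 26, q_0 = 26·0 + 1 = 1 → 26/1
APPEND 35: p_1 = 35·26 + 1 = 911, q_1 = 35·1 + 0 = 35 → 911/35
APPEND 36: p_2 = 36·911 + 26 = 32822, q_2 = 36·35 + 1 = 1261 → 32822/1261
APPEND 3: p_3 = 3·32822 + 911 = 99377, q_3 = 3·1261 + 35 = 3818 → 99377/3818
APPEND 11: p_4 = 11·99377 + 32822 = 1125969, q_4 = 11·3818 + 1261 = 43259 → 1125969/43259
APPEND 33: p_5 = 33·1125969 + 99377 = 37256354, q_5 = 33·43259 + 3818 = 1431365 → 37256354/1431365
APPEND 34: p_6 = 34·37256354 + 1125969 = 1267842005, q_6 = 34·1431365 + 43259 = 48709669 → 1267842005/48709669
APPEND 12: p_7 = 12·1267842005 + 37256354 = 15251360414, q_7 = 12·48709669 + 1431365 = 585947393 → 15251360414/585947393
APPEND 12: p_8 = 12·15251360414 + 1267842005 = 184284166973, q_8 = 12·585947393 + 48709669 = 7080078385 → 184284166973/7080078385
APPEND 30: p_9 = 30·184284166973 + 15251360414 = 5543776369604, q_9 = 30·7080078385 + 585947393 = 212988298943 → 5543776369604/212988298943
APPEND 47: p_10 = 47·5543776369604 + 184284166973 = 260741773538361, q_10 = 47·212988298943 + 7080078385 = 10017530128706 → 260741773538361/10017530128706
APPEND 50: p_11 = 50·260741773538361 + 5543776369604 = 13042632453287654, q_11 = 50·10017530128706 + 212988298943 = 501089494734243 → 13042632453287654/501089494734243
APPEND 21: p_12 = 21·13042632453287654 + 260741773538361 = 274156023292579095, q_12 = 21·501089494734243 + 10017530128706 = 10532896919547809 → 274156023292579095/10532896919547809
APPEND 1: p_13 = 1·274156023292579095 + 13042632453287654 = 287198655745866749, q_13 = 1·10532896919547809 + 501089494734243 = 11033986414282052 → 287198655745866749/11033986414282052
APPEND 22: p_14 = 22·287198655745866749 + 274156023292579095 = 6592526449701647573, q_14 = 22·11033986414282052 + 10532896919547809 = 253280598033752953 → 6592526449701647573/253280598033752953
APPEND 13: p_15 = 13·6592526449701647573 + 287198655745866749 = 85990042501867285198, q_15 = 13·253280598033752953 + 11033986414282052 = 3303681760853070441 → 85990042501867285198/3303681760853070441
APPEND 9: p_16 = 9·85990042501867285198 + 6592526449701647573 = 780502908966507214355, q_16 = 9·3303681760853070441 + 253280598033752953 = 29986416445711386922 → 780502908966507214355/29986416445711386922
APPEND 27: p_17 = 27·780502908966507214355 + 85990042501867285198 = 21159568584597562072783, q_17 = 27·29986416445711386922 + 3303681760853070441 = 812936925795060517335 → 21159568584597562072783/812936925795060517335
APPEND 9: p_18 = 9·21159568584597562072783 + 780502908966507214355 = 191216620170344565869402, q_18 = 9·812936925795060517335 + 29986416445711386922 = 7346418748601256042937 → 191216620170344565869402/7346418748601256042937

26/1
32822/1261
99377/3818
1125969/43259
37256354/1431365
1267842005/48709669
260741773538361/10017530128706
13042632453287654/501089494734243
6592526449701647573/253280598033752953
85990042501867285198/3303681760853070441
780502908966507214355/29986416445711386922
21159568584597562072783/812936925795060517335
191216620170344565869402/7346418748601256042937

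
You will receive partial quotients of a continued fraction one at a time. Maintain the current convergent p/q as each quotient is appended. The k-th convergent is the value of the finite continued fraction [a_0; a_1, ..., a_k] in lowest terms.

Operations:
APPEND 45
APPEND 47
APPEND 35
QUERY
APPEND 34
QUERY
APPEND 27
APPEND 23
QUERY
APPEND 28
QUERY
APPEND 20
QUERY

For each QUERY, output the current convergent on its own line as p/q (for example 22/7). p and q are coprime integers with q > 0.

74105/1646
2521686/56011
1570193107/34876700
44033566623/978061543
882241525567/19596107560

APPEND 45: p_0 = 45·1 + 0 = 45, q_0 = 45·0 + 1 = 1 → 45/1
APPEND 47: p_1 = 47·45 + 1 = 2116, q_1 = 47·1 + 0 = 47 → 2116/47
APPEND 35: p_2 = 35·2116 + 45 = 74105, q_2 = 35·47 + 1 = 1646 → 74105/1646
APPEND 34: p_3 = 34·74105 + 2116 = 2521686, q_3 = 34·1646 + 47 = 56011 → 2521686/56011
APPEND 27: p_4 = 27·2521686 + 74105 = 68159627, q_4 = 27·56011 + 1646 = 1513943 → 68159627/1513943
APPEND 23: p_5 = 23·68159627 + 2521686 = 1570193107, q_5 = 23·1513943 + 56011 = 34876700 → 1570193107/34876700
APPEND 28: p_6 = 28·1570193107 + 68159627 = 44033566623, q_6 = 28·34876700 + 1513943 = 978061543 → 44033566623/978061543
APPEND 20: p_7 = 20·44033566623 + 1570193107 = 882241525567, q_7 = 20·978061543 + 34876700 = 19596107560 → 882241525567/19596107560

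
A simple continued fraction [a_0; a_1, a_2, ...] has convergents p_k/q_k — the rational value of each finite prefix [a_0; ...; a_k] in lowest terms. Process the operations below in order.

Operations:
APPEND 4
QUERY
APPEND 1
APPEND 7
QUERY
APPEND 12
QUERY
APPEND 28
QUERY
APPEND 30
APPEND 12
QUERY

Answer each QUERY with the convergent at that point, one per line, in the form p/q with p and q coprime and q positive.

APPEND 4: p_0 = 4·1 + 0 = 4, q_0 = 4·0 + 1 = 1 → 4/1
APPEND 1: p_1 = 1·4 + 1 = 5, q_1 = 1·1 + 0 = 1 → 5/1
APPEND 7: p_2 = 7·5 + 4 = 39, q_2 = 7·1 + 1 = 8 → 39/8
APPEND 12: p_3 = 12·39 + 5 = 473, q_3 = 12·8 + 1 = 97 → 473/97
APPEND 28: p_4 = 28·473 + 39 = 13283, q_4 = 28·97 + 8 = 2724 → 13283/2724
APPEND 30: p_5 = 30·13283 + 473 = 398963, q_5 = 30·2724 + 97 = 81817 → 398963/81817
APPEND 12: p_6 = 12·398963 + 13283 = 4800839, q_6 = 12·81817 + 2724 = 984528 → 4800839/984528

4/1
39/8
473/97
13283/2724
4800839/984528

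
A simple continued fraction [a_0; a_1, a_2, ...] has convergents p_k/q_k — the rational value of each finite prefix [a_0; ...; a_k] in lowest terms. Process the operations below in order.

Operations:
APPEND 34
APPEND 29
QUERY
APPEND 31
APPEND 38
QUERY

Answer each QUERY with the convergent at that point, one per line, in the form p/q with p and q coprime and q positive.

APPEND 34: p_0 = 34·1 + 0 = 34, q_0 = 34·0 + 1 = 1 → 34/1
APPEND 29: p_1 = 29·34 + 1 = 987, q_1 = 29·1 + 0 = 29 → 987/29
APPEND 31: p_2 = 31·987 + 34 = 30631, q_2 = 31·29 + 1 = 900 → 30631/900
APPEND 38: p_3 = 38·30631 + 987 = 1164965, q_3 = 38·900 + 29 = 34229 → 1164965/34229

987/29
1164965/34229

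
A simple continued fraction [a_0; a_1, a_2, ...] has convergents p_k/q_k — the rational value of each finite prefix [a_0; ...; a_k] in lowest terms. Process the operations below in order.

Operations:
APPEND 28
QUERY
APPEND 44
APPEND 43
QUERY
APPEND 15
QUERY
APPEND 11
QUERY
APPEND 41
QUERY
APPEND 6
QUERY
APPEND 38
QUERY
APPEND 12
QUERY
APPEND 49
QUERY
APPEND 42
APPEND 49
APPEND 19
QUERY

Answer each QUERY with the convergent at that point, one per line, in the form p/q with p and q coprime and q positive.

28/1
53047/1893
796938/28439
8819365/314722
362390903/12932041
2183164783/77906968
83322652657/2973396825
1002054996667/35758668868
49184017489340/1755148171357
1927127592191916064/68770194914239167

APPEND 28: p_0 = 28·1 + 0 = 28, q_0 = 28·0 + 1 = 1 → 28/1
APPEND 44: p_1 = 44·28 + 1 = 1233, q_1 = 44·1 + 0 = 44 → 1233/44
APPEND 43: p_2 = 43·1233 + 28 = 53047, q_2 = 43·44 + 1 = 1893 → 53047/1893
APPEND 15: p_3 = 15·53047 + 1233 = 796938, q_3 = 15·1893 + 44 = 28439 → 796938/28439
APPEND 11: p_4 = 11·796938 + 53047 = 8819365, q_4 = 11·28439 + 1893 = 314722 → 8819365/314722
APPEND 41: p_5 = 41·8819365 + 796938 = 362390903, q_5 = 41·314722 + 28439 = 12932041 → 362390903/12932041
APPEND 6: p_6 = 6·362390903 + 8819365 = 2183164783, q_6 = 6·12932041 + 314722 = 77906968 → 2183164783/77906968
APPEND 38: p_7 = 38·2183164783 + 362390903 = 83322652657, q_7 = 38·77906968 + 12932041 = 2973396825 → 83322652657/2973396825
APPEND 12: p_8 = 12·83322652657 + 2183164783 = 1002054996667, q_8 = 12·2973396825 + 77906968 = 35758668868 → 1002054996667/35758668868
APPEND 49: p_9 = 49·1002054996667 + 83322652657 = 49184017489340, q_9 = 49·35758668868 + 2973396825 = 1755148171357 → 49184017489340/1755148171357
APPEND 42: p_10 = 42·49184017489340 + 1002054996667 = 2066730789548947, q_10 = 42·1755148171357 + 35758668868 = 73751981865862 → 2066730789548947/73751981865862
APPEND 49: p_11 = 49·2066730789548947 + 49184017489340 = 101318992705387743, q_11 = 49·73751981865862 + 1755148171357 = 3615602259598595 → 101318992705387743/3615602259598595
APPEND 19: p_12 = 19·101318992705387743 + 2066730789548947 = 1927127592191916064, q_12 = 19·3615602259598595 + 73751981865862 = 68770194914239167 → 1927127592191916064/68770194914239167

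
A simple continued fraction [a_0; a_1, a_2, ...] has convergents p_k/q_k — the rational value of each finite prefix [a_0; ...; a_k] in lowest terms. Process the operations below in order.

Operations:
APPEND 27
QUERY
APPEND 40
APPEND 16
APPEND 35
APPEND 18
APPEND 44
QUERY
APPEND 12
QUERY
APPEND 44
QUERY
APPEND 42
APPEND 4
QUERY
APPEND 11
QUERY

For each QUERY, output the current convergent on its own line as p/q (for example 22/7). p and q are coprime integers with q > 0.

APPEND 27: p_0 = 27·1 + 0 = 27, q_0 = 27·0 + 1 = 1 → 27/1
APPEND 40: p_1 = 40·27 + 1 = 1081, q_1 = 40·1 + 0 = 40 → 1081/40
APPEND 16: p_2 = 16·1081 + 27 = 17323, q_2 = 16·40 + 1 = 641 → 17323/641
APPEND 35: p_3 = 35·17323 + 1081 = 607386, q_3 = 35·641 + 40 = 22475 → 607386/22475
APPEND 18: p_4 = 18·607386 + 17323 = 10950271, q_4 = 18·22475 + 641 = 405191 → 10950271/405191
APPEND 44: p_5 = 44·10950271 + 607386 = 482419310, q_5 = 44·405191 + 22475 = 17850879 → 482419310/17850879
APPEND 12: p_6 = 12·482419310 + 10950271 = 5799981991, q_6 = 12·17850879 + 405191 = 214615739 → 5799981991/214615739
APPEND 44: p_7 = 44·5799981991 + 482419310 = 255681626914, q_7 = 44·214615739 + 17850879 = 9460943395 → 255681626914/9460943395
APPEND 42: p_8 = 42·255681626914 + 5799981991 = 10744428312379, q_8 = 42·9460943395 + 214615739 = 397574238329 → 10744428312379/397574238329
APPEND 4: p_9 = 4·10744428312379 + 255681626914 = 43233394876430, q_9 = 4·397574238329 + 9460943395 = 1599757896711 → 43233394876430/1599757896711
APPEND 11: p_10 = 11·43233394876430 + 10744428312379 = 486311771953109, q_10 = 11·1599757896711 + 397574238329 = 17994911102150 → 486311771953109/17994911102150

27/1
482419310/17850879
5799981991/214615739
255681626914/9460943395
43233394876430/1599757896711
486311771953109/17994911102150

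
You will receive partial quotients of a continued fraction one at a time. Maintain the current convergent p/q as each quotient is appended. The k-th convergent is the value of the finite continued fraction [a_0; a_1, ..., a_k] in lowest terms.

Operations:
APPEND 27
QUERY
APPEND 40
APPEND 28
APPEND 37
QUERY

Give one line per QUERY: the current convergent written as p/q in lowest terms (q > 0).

27/1
1121996/41517

APPEND 27: p_0 = 27·1 + 0 = 27, q_0 = 27·0 + 1 = 1 → 27/1
APPEND 40: p_1 = 40·27 + 1 = 1081, q_1 = 40·1 + 0 = 40 → 1081/40
APPEND 28: p_2 = 28·1081 + 27 = 30295, q_2 = 28·40 + 1 = 1121 → 30295/1121
APPEND 37: p_3 = 37·30295 + 1081 = 1121996, q_3 = 37·1121 + 40 = 41517 → 1121996/41517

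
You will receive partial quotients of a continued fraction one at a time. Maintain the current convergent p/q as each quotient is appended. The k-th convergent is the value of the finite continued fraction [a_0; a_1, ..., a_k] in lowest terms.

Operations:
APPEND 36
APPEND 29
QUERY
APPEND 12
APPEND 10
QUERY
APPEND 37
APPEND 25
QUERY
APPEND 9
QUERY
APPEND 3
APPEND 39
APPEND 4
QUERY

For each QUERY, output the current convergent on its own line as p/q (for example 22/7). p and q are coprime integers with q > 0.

1045/29
126805/3519
117735830/3267319
1064326831/29536423
524039770035/14542770008

APPEND 36: p_0 = 36·1 + 0 = 36, q_0 = 36·0 + 1 = 1 → 36/1
APPEND 29: p_1 = 29·36 + 1 = 1045, q_1 = 29·1 + 0 = 29 → 1045/29
APPEND 12: p_2 = 12·1045 + 36 = 12576, q_2 = 12·29 + 1 = 349 → 12576/349
APPEND 10: p_3 = 10·12576 + 1045 = 126805, q_3 = 10·349 + 29 = 3519 → 126805/3519
APPEND 37: p_4 = 37·126805 + 12576 = 4704361, q_4 = 37·3519 + 349 = 130552 → 4704361/130552
APPEND 25: p_5 = 25·4704361 + 126805 = 117735830, q_5 = 25·130552 + 3519 = 3267319 → 117735830/3267319
APPEND 9: p_6 = 9·117735830 + 4704361 = 1064326831, q_6 = 9·3267319 + 130552 = 29536423 → 1064326831/29536423
APPEND 3: p_7 = 3·1064326831 + 117735830 = 3310716323, q_7 = 3·29536423 + 3267319 = 91876588 → 3310716323/91876588
APPEND 39: p_8 = 39·3310716323 + 1064326831 = 130182263428, q_8 = 39·91876588 + 29536423 = 3612723355 → 130182263428/3612723355
APPEND 4: p_9 = 4·130182263428 + 3310716323 = 524039770035, q_9 = 4·3612723355 + 91876588 = 14542770008 → 524039770035/14542770008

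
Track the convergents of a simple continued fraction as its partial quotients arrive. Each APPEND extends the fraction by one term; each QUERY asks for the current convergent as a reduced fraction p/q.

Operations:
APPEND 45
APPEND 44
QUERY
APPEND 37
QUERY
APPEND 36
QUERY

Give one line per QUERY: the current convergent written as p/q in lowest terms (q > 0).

APPEND 45: p_0 = 45·1 + 0 = 45, q_0 = 45·0 + 1 = 1 → 45/1
APPEND 44: p_1 = 44·45 + 1 = 1981, q_1 = 44·1 + 0 = 44 → 1981/44
APPEND 37: p_2 = 37·1981 + 45 = 73342, q_2 = 37·44 + 1 = 1629 → 73342/1629
APPEND 36: p_3 = 36·73342 + 1981 = 2642293, q_3 = 36·1629 + 44 = 58688 → 2642293/58688

1981/44
73342/1629
2642293/58688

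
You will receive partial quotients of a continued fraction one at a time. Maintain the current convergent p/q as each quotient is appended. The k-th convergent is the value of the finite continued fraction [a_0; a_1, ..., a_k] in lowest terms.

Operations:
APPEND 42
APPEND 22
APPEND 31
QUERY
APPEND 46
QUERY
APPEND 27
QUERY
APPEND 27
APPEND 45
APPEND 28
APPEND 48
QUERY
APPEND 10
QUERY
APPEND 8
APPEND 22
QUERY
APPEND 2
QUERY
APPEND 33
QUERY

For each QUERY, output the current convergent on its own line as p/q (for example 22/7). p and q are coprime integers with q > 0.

28717/683
1321907/31440
35720206/849563
58547476576807/1392482726528
586693598712247/13953815770345
105132811456757473/2500460011334681
215017719179789729/5113943031558650
7200717544389818530/171260580052770131

APPEND 42: p_0 = 42·1 + 0 = 42, q_0 = 42·0 + 1 = 1 → 42/1
APPEND 22: p_1 = 22·42 + 1 = 925, q_1 = 22·1 + 0 = 22 → 925/22
APPEND 31: p_2 = 31·925 + 42 = 28717, q_2 = 31·22 + 1 = 683 → 28717/683
APPEND 46: p_3 = 46·28717 + 925 = 1321907, q_3 = 46·683 + 22 = 31440 → 1321907/31440
APPEND 27: p_4 = 27·1321907 + 28717 = 35720206, q_4 = 27·31440 + 683 = 849563 → 35720206/849563
APPEND 27: p_5 = 27·35720206 + 1321907 = 965767469, q_5 = 27·849563 + 31440 = 22969641 → 965767469/22969641
APPEND 45: p_6 = 45·965767469 + 35720206 = 43495256311, q_6 = 45·22969641 + 849563 = 1034483408 → 43495256311/1034483408
APPEND 28: p_7 = 28·43495256311 + 965767469 = 1218832944177, q_7 = 28·1034483408 + 22969641 = 28988505065 → 1218832944177/28988505065
APPEND 48: p_8 = 48·1218832944177 + 43495256311 = 58547476576807, q_8 = 48·28988505065 + 1034483408 = 1392482726528 → 58547476576807/1392482726528
APPEND 10: p_9 = 10·58547476576807 + 1218832944177 = 586693598712247, q_9 = 10·1392482726528 + 28988505065 = 13953815770345 → 586693598712247/13953815770345
APPEND 8: p_10 = 8·586693598712247 + 58547476576807 = 4752096266274783, q_10 = 8·13953815770345 + 1392482726528 = 113023008889288 → 4752096266274783/113023008889288
APPEND 22: p_11 = 22·4752096266274783 + 586693598712247 = 105132811456757473, q_11 = 22·113023008889288 + 13953815770345 = 2500460011334681 → 105132811456757473/2500460011334681
APPEND 2: p_12 = 2·105132811456757473 + 4752096266274783 = 215017719179789729, q_12 = 2·2500460011334681 + 113023008889288 = 5113943031558650 → 215017719179789729/5113943031558650
APPEND 33: p_13 = 33·215017719179789729 + 105132811456757473 = 7200717544389818530, q_13 = 33·5113943031558650 + 2500460011334681 = 171260580052770131 → 7200717544389818530/171260580052770131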